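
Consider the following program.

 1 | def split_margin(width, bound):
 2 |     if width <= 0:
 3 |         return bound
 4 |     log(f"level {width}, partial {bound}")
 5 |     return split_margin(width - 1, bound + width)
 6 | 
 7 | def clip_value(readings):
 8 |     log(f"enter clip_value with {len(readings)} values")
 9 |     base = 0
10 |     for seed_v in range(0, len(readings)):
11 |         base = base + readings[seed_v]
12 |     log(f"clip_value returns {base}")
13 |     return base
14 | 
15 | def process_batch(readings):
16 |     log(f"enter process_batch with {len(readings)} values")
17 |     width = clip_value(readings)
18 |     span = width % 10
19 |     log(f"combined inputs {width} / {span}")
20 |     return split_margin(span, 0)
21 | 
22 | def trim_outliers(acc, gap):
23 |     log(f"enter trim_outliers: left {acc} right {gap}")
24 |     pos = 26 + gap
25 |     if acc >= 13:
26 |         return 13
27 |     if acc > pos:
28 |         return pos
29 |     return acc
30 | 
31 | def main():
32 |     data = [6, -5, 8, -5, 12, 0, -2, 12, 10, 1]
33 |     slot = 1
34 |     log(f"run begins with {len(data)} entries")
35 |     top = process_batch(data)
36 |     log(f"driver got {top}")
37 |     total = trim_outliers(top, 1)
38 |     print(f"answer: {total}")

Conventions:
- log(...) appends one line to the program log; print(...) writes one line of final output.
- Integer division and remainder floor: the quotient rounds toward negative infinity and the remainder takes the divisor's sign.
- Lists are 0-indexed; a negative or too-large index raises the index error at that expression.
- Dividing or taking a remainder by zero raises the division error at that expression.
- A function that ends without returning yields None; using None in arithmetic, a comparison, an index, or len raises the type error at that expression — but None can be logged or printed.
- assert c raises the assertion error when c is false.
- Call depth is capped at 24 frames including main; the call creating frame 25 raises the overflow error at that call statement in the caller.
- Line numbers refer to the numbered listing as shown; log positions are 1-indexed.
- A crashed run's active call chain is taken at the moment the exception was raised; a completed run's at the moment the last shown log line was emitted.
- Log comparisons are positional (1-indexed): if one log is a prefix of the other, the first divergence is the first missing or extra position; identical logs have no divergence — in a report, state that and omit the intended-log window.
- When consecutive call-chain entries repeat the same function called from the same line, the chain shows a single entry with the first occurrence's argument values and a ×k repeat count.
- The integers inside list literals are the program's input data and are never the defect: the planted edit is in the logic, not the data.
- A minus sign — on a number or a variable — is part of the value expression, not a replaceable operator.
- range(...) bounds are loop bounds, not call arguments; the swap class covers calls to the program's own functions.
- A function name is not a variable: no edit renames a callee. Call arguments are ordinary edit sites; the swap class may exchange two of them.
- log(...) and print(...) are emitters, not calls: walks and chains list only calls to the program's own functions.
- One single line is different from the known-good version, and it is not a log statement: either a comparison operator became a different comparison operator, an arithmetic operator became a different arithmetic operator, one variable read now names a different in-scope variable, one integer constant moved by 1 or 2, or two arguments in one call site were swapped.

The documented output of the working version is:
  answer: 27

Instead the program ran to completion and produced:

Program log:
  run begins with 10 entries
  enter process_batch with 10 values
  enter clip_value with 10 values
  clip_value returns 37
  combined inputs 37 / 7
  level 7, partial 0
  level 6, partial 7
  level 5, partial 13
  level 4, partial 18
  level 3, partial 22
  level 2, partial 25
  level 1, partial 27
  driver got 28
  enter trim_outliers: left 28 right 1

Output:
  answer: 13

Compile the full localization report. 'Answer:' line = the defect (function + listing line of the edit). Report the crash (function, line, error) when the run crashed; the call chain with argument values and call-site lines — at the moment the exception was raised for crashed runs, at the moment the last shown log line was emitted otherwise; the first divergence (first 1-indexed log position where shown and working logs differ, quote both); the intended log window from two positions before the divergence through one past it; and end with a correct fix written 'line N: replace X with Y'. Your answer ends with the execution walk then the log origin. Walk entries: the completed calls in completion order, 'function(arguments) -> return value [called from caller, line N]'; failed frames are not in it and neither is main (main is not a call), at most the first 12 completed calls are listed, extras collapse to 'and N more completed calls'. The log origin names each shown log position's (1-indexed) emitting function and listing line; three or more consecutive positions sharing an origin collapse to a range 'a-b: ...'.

Answer: the defect is in trim_outliers at line 25.
Key observation: No log line changed; the fault shows up purely in the output.
Call chain: main -> trim_outliers(28, 1) (called at line 37).
First divergence: none (the log streams are identical).
Execution walk:
  clip_value([6, -5, 8, -5, 12, 0, -2, 12, 10, 1]) -> 37  [called from process_batch, line 17]
  split_margin(0, 28) -> 28  [called from split_margin, line 5]
  split_margin(1, 27) -> 28  [called from split_margin, line 5]
  split_margin(2, 25) -> 28  [called from split_margin, line 5]
  split_margin(3, 22) -> 28  [called from split_margin, line 5]
  split_margin(4, 18) -> 28  [called from split_margin, line 5]
  split_margin(5, 13) -> 28  [called from split_margin, line 5]
  split_margin(6, 7) -> 28  [called from split_margin, line 5]
  split_margin(7, 0) -> 28  [called from process_batch, line 20]
  process_batch([6, -5, 8, -5, 12, 0, -2, 12, 10, 1]) -> 28  [called from main, line 35]
  trim_outliers(28, 1) -> 13  [called from main, line 37]
Log origin:
  1: logged in main at line 34
  2: logged in process_batch at line 16
  3: logged in clip_value at line 8
  4: logged in clip_value at line 12
  5: logged in process_batch at line 19
  6-12: logged in split_margin at line 4
  13: logged in main at line 36
  14: logged in trim_outliers at line 23
A correct fix: line 25: replace `>=` with `<`.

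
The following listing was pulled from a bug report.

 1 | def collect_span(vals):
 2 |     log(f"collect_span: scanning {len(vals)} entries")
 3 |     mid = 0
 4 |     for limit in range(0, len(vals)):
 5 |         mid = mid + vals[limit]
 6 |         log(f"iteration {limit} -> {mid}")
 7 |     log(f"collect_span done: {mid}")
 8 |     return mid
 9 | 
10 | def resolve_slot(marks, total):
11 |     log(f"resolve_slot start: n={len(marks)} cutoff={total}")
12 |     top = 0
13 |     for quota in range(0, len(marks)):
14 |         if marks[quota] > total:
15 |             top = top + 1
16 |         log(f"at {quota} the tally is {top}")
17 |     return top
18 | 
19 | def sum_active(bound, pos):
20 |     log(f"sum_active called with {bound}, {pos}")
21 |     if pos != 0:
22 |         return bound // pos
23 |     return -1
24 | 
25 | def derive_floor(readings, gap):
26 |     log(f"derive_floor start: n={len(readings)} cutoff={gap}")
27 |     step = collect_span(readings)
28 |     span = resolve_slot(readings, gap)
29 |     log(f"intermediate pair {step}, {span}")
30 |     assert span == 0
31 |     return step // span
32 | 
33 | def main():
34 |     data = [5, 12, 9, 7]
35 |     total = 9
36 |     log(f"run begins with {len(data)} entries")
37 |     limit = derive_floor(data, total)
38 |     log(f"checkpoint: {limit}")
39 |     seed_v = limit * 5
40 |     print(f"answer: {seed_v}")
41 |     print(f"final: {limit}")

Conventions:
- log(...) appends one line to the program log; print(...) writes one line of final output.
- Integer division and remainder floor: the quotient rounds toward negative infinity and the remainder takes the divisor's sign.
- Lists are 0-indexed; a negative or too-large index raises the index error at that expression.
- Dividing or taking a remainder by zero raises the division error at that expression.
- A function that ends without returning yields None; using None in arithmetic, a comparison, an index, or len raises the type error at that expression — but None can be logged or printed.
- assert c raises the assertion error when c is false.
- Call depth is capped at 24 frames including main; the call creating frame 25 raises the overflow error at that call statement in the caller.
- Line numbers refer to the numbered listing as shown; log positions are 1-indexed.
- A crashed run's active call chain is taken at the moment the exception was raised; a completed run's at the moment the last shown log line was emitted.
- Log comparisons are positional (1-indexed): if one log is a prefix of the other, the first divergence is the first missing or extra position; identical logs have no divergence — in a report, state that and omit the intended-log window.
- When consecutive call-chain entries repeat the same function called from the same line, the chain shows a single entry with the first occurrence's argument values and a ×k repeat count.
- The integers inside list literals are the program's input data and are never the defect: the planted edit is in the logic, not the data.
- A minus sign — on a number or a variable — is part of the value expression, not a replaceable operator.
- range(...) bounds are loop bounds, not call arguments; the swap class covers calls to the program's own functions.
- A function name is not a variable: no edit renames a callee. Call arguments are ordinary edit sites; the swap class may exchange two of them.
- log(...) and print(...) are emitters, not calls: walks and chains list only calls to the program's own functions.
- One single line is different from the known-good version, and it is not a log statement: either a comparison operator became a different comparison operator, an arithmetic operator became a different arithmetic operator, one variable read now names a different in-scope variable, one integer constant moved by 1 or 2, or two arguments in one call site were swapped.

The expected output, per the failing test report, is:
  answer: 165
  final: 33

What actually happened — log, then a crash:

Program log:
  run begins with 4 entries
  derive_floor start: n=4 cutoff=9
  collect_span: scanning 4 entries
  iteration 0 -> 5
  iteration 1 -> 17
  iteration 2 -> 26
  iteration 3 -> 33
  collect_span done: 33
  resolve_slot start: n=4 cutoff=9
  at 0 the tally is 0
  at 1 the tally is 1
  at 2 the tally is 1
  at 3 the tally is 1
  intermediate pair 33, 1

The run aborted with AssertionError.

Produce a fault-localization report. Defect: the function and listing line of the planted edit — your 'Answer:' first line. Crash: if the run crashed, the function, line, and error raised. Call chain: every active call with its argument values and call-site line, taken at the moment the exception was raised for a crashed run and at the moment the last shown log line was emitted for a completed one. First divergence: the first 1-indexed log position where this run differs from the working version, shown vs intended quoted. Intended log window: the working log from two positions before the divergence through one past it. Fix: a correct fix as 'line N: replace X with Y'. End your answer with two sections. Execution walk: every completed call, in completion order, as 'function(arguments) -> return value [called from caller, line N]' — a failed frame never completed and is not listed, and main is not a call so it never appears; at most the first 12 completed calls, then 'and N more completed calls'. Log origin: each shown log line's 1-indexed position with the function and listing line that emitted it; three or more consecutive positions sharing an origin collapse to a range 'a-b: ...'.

Answer: the defect is in derive_floor at line 30.
Key observation: The shown log is a 14-line prefix of the intended one, whose next entry is 'checkpoint: 33'.
Crash: derive_floor, line 30, AssertionError.
Call chain: main -> derive_floor([5, 12, 9, 7], 9) (called at line 37).
First divergence: position 15; the shown log stops at 14 lines while the working version next logs 'checkpoint: 33'.
Intended log window:
  13: at 3 the tally is 1
  14: intermediate pair 33, 1
  15: checkpoint: 33
Execution walk:
  collect_span([5, 12, 9, 7]) -> 33  [called from derive_floor, line 27]
  resolve_slot([5, 12, 9, 7], 9) -> 1  [called from derive_floor, line 28]
Log line origins:
  1: logged in main at line 36
  2: logged in derive_floor at line 26
  3: logged in collect_span at line 2
  4-7: logged in collect_span at line 6
  8: logged in collect_span at line 7
  9: logged in resolve_slot at line 11
  10-13: logged in resolve_slot at line 16
  14: logged in derive_floor at line 29
A correct fix: line 30: replace `==` with `>`.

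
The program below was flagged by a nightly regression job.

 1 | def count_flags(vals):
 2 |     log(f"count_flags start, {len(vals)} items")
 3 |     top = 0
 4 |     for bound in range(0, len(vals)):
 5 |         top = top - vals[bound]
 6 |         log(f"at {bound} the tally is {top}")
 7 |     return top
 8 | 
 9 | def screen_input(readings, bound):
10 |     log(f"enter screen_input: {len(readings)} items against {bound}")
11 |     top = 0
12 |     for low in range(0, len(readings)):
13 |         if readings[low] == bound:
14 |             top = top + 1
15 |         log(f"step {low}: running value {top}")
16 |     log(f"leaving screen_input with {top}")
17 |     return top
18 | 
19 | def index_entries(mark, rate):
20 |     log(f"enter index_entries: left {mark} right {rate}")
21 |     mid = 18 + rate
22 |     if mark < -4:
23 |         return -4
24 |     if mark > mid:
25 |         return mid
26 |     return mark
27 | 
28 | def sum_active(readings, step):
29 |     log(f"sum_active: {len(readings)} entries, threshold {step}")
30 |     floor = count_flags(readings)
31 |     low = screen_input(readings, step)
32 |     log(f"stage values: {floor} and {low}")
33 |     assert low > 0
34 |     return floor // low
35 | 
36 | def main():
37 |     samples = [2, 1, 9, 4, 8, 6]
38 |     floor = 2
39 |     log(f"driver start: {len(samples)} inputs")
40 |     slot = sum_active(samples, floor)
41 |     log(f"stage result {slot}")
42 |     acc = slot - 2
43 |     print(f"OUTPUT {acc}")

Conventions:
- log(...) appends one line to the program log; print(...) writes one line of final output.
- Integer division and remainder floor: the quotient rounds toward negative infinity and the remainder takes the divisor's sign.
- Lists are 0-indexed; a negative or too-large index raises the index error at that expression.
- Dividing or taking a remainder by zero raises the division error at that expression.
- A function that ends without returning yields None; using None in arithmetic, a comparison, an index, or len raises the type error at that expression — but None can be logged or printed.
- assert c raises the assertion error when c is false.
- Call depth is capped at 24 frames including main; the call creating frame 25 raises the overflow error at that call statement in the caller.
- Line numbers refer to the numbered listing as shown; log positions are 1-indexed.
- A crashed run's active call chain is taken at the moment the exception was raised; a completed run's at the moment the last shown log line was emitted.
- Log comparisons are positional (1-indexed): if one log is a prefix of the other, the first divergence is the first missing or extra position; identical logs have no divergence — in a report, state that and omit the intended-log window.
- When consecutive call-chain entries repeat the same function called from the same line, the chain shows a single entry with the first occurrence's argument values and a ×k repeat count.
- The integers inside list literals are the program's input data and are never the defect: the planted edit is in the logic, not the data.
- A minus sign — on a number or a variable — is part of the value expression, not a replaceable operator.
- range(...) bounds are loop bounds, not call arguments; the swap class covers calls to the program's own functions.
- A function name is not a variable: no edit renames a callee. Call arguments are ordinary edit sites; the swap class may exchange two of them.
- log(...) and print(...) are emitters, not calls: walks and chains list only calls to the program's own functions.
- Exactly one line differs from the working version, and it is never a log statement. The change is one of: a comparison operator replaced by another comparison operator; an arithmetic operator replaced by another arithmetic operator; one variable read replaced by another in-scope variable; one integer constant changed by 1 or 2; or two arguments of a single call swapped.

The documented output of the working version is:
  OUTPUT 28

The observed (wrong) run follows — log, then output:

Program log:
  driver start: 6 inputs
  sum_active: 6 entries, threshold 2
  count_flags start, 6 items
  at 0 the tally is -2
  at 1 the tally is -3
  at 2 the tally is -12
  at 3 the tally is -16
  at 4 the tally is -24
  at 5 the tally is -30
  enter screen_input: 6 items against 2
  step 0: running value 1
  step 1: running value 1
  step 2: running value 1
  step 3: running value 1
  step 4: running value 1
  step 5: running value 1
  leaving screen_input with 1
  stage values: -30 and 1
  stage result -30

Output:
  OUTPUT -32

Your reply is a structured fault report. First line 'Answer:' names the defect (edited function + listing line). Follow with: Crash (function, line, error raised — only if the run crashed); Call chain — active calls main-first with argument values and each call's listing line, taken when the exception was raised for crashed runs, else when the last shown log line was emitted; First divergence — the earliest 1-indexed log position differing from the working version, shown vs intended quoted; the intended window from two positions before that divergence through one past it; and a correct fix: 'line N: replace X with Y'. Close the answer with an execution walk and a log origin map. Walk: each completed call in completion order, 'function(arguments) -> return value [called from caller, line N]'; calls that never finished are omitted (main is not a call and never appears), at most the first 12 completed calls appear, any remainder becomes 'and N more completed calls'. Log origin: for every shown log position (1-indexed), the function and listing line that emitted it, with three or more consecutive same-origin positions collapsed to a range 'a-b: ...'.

Answer: the defect is in count_flags at line 5.
Key fact: Position 4 is the first bad log line: 'at 0 the tally is -2' should read 'at 0 the tally is 2'.
Call chain: main.
First divergence: position 4 — shown 'at 0 the tally is -2', intended 'at 0 the tally is 2'.
Intended log window:
  2: sum_active: 6 entries, threshold 2
  3: count_flags start, 6 items
  4: at 0 the tally is 2
  5: at 1 the tally is 3
Execution walk:
  count_flags([2, 1, 9, 4, 8, 6]) -> -30  [called from sum_active, line 30]
  screen_input([2, 1, 9, 4, 8, 6], 2) -> 1  [called from sum_active, line 31]
  sum_active([2, 1, 9, 4, 8, 6], 2) -> -30  [called from main, line 40]
Log origins:
  1: emitted by main (line 39)
  2: emitted by sum_active (line 29)
  3: emitted by count_flags (line 2)
  4-9: emitted by count_flags (line 6)
  10: emitted by screen_input (line 10)
  11-16: emitted by screen_input (line 15)
  17: emitted by screen_input (line 16)
  18: emitted by sum_active (line 32)
  19: emitted by main (line 41)
A correct fix: line 5: replace `-` with `+`.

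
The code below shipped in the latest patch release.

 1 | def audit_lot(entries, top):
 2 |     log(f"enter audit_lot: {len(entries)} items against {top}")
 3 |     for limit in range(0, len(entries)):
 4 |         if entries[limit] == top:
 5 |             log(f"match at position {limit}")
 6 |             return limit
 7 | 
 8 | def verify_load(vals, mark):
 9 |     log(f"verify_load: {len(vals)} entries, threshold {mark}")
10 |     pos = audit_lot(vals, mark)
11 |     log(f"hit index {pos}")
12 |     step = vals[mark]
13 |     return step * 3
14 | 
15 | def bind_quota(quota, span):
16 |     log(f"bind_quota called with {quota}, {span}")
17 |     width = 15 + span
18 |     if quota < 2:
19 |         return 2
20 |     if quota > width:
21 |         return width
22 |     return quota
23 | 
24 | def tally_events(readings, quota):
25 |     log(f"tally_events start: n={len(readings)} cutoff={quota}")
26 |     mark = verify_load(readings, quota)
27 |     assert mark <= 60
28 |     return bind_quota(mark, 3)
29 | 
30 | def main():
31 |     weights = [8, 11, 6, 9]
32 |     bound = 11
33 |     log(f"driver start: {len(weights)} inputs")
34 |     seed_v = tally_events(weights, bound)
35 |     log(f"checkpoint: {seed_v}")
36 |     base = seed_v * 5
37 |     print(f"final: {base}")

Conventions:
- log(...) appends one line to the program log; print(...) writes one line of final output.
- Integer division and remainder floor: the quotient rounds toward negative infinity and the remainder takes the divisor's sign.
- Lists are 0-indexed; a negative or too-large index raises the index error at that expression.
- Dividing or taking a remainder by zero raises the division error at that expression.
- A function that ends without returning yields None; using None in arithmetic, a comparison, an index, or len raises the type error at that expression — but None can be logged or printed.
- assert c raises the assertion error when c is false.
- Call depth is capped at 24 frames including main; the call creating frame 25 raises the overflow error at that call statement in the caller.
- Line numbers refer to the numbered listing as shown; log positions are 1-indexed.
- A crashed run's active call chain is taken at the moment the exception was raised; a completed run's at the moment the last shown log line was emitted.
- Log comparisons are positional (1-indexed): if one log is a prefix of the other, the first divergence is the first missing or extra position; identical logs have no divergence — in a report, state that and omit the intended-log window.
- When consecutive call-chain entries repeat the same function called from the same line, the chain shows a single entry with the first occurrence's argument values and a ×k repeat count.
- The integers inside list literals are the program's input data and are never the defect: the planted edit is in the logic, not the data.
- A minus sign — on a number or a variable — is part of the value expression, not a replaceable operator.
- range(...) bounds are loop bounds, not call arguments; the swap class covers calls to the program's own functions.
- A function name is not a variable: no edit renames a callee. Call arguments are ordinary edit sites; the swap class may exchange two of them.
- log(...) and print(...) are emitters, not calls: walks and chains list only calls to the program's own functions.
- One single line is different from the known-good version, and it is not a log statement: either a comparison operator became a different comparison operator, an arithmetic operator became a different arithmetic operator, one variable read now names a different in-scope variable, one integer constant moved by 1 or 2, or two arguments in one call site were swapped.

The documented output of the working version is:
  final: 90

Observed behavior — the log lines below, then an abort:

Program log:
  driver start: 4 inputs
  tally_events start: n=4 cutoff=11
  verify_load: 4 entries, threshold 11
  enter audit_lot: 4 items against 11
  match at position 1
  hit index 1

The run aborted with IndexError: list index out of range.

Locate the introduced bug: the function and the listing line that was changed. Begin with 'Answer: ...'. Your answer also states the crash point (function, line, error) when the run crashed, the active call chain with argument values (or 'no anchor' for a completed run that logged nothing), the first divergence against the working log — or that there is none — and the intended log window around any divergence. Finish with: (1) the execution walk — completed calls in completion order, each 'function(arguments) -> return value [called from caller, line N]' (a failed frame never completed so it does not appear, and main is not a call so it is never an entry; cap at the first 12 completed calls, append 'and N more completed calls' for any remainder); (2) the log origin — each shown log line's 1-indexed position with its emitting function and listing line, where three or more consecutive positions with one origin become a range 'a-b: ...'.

Answer: the defect is in verify_load at line 12.
Key fact: A complete run would log 'bind_quota called with 33, 3' next, but this one stopped at 6 lines.
Crash: verify_load, line 12, IndexError.
Call chain: main -> tally_events([8, 11, 6, 9], 11) (called at line 34) -> verify_load([8, 11, 6, 9], 11) (called at line 26).
First divergence: position 7 — after 6 matching lines the faulty run goes silent; intended next line 'bind_quota called with 33, 3'.
Intended log window:
  5: match at position 1
  6: hit index 1
  7: bind_quota called with 33, 3
  8: checkpoint: 18
Execution walk:
  audit_lot([8, 11, 6, 9], 11) -> 1  [called from verify_load, line 10]
Origin of each log line:
  1: emitted by main (line 33)
  2: emitted by tally_events (line 25)
  3: emitted by verify_load (line 9)
  4: emitted by audit_lot (line 2)
  5: emitted by audit_lot (line 5)
  6: emitted by verify_load (line 11)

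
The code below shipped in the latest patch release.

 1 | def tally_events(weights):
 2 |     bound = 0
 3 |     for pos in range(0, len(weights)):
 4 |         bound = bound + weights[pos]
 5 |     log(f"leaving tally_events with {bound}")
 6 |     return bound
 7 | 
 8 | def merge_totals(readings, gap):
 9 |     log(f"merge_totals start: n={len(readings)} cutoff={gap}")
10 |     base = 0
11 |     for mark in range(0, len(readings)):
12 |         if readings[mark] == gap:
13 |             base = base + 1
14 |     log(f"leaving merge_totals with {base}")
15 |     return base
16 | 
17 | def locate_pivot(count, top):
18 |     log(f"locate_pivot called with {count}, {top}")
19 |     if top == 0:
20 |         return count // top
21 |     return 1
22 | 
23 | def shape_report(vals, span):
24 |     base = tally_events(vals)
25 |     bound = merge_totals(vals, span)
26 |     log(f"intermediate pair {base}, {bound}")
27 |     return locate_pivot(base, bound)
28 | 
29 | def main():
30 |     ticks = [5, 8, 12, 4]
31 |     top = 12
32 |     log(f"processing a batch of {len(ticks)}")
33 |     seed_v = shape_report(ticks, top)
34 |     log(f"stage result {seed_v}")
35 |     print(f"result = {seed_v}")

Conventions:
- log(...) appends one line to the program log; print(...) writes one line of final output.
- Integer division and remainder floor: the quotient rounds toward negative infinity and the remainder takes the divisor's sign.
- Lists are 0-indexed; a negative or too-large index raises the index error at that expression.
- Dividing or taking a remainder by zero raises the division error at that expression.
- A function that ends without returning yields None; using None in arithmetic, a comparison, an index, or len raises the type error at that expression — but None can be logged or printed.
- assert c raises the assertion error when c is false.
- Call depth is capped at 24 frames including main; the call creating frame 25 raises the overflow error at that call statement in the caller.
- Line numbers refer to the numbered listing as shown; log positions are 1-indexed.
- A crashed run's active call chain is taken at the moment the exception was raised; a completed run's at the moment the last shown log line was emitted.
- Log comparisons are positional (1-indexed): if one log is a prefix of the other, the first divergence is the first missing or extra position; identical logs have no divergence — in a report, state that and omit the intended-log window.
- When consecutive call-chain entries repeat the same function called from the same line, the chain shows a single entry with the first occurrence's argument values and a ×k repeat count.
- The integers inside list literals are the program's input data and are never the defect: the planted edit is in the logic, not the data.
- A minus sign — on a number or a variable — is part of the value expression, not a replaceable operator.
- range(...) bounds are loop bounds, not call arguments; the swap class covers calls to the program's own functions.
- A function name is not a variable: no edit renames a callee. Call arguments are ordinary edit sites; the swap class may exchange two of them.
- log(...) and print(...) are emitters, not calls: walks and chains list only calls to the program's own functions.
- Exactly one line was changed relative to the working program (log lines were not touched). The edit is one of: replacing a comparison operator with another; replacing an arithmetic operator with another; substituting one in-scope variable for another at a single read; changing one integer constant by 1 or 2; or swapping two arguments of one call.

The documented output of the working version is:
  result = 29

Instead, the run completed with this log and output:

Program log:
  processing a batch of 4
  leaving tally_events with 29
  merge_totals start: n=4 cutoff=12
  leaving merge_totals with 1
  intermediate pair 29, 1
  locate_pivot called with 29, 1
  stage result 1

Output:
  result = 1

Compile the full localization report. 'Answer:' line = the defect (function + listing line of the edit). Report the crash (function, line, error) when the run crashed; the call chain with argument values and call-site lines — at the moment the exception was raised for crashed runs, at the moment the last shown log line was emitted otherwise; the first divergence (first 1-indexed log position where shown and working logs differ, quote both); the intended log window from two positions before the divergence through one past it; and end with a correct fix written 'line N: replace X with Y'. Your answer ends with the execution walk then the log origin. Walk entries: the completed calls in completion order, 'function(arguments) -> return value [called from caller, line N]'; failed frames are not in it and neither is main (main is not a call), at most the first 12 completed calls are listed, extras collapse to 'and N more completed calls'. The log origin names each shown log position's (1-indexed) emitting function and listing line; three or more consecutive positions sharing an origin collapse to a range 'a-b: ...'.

Answer: the defect is in locate_pivot at line 19.
Key observation: The earliest visible damage is log position 7 — 'stage result 1' rather than the intended 'stage result 29'.
Call chain: main.
First divergence: at position 7 the run shows 'stage result 1' where the working version logs 'stage result 29'.
Intended log window:
  5: intermediate pair 29, 1
  6: locate_pivot called with 29, 1
  7: stage result 29
Execution walk:
  tally_events([5, 8, 12, 4]) -> 29  [called from shape_report, line 24]
  merge_totals([5, 8, 12, 4], 12) -> 1  [called from shape_report, line 25]
  locate_pivot(29, 1) -> 1  [called from shape_report, line 27]
  shape_report([5, 8, 12, 4], 12) -> 1  [called from main, line 33]
Log origins:
  1: emitted by main (line 32)
  2: emitted by tally_events (line 5)
  3: emitted by merge_totals (line 9)
  4: emitted by merge_totals (line 14)
  5: emitted by shape_report (line 26)
  6: emitted by locate_pivot (line 18)
  7: emitted by main (line 34)
A correct fix: line 19: replace `==` with `!=`.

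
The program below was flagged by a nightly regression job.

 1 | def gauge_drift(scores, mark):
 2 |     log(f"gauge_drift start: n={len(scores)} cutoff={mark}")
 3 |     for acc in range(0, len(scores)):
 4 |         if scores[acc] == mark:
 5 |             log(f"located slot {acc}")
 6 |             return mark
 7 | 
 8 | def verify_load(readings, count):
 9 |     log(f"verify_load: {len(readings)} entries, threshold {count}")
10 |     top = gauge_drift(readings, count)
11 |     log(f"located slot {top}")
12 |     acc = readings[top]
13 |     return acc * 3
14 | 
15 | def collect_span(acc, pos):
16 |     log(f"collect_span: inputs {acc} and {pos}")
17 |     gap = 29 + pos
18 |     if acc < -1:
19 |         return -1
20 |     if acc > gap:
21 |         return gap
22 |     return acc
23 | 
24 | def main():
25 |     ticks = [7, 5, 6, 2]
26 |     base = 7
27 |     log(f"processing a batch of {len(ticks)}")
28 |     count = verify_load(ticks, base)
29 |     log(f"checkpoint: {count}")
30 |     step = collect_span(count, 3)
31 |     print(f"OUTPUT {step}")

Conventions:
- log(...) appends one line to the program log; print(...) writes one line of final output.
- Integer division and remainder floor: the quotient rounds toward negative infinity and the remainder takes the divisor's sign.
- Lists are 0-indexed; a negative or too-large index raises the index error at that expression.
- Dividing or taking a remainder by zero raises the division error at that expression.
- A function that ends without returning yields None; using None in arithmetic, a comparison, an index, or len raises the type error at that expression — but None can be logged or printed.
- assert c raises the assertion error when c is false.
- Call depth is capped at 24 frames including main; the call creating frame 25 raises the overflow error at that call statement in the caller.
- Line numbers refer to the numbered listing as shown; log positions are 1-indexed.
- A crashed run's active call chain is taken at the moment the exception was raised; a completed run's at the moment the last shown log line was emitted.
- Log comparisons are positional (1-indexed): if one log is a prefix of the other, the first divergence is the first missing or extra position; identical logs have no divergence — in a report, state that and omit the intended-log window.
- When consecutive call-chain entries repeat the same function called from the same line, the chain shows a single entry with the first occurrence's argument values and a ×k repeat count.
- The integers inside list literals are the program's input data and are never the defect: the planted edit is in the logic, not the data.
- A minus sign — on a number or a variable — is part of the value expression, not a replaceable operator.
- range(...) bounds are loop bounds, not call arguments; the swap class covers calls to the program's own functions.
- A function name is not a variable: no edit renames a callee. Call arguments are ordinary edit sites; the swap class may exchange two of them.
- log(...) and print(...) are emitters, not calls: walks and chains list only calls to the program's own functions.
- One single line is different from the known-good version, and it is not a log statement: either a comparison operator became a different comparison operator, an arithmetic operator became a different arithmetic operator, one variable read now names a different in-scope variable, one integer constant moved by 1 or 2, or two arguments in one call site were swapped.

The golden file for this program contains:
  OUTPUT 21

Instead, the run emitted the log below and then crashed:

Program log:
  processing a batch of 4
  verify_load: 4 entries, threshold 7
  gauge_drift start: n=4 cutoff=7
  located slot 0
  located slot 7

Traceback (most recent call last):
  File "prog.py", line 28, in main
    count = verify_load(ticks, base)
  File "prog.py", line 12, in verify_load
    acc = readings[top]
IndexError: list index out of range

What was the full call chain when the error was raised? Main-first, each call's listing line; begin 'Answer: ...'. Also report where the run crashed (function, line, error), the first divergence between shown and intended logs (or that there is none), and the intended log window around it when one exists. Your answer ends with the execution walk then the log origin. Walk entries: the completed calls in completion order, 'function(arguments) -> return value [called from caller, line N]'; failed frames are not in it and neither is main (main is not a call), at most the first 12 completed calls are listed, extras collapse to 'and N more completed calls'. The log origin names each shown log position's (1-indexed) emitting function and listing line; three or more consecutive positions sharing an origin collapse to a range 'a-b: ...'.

Answer: main -> verify_load (called at line 28).
Key observation: At log position 5 the runs split — shown 'located slot 7', but the working version logs 'located slot 0'.
Crash: verify_load, line 12, IndexError.
First divergence: position 5 — the shown line 'located slot 7' should read 'located slot 0'.
Intended log window:
  3: gauge_drift start: n=4 cutoff=7
  4: located slot 0
  5: located slot 0
  6: checkpoint: 21
Execution walk:
  gauge_drift([7, 5, 6, 2], 7) -> 7  [called from verify_load, line 10]
Log origin:
  1: emitted by main (line 27)
  2: emitted by verify_load (line 9)
  3: emitted by gauge_drift (line 2)
  4: emitted by gauge_drift (line 5)
  5: emitted by verify_load (line 11)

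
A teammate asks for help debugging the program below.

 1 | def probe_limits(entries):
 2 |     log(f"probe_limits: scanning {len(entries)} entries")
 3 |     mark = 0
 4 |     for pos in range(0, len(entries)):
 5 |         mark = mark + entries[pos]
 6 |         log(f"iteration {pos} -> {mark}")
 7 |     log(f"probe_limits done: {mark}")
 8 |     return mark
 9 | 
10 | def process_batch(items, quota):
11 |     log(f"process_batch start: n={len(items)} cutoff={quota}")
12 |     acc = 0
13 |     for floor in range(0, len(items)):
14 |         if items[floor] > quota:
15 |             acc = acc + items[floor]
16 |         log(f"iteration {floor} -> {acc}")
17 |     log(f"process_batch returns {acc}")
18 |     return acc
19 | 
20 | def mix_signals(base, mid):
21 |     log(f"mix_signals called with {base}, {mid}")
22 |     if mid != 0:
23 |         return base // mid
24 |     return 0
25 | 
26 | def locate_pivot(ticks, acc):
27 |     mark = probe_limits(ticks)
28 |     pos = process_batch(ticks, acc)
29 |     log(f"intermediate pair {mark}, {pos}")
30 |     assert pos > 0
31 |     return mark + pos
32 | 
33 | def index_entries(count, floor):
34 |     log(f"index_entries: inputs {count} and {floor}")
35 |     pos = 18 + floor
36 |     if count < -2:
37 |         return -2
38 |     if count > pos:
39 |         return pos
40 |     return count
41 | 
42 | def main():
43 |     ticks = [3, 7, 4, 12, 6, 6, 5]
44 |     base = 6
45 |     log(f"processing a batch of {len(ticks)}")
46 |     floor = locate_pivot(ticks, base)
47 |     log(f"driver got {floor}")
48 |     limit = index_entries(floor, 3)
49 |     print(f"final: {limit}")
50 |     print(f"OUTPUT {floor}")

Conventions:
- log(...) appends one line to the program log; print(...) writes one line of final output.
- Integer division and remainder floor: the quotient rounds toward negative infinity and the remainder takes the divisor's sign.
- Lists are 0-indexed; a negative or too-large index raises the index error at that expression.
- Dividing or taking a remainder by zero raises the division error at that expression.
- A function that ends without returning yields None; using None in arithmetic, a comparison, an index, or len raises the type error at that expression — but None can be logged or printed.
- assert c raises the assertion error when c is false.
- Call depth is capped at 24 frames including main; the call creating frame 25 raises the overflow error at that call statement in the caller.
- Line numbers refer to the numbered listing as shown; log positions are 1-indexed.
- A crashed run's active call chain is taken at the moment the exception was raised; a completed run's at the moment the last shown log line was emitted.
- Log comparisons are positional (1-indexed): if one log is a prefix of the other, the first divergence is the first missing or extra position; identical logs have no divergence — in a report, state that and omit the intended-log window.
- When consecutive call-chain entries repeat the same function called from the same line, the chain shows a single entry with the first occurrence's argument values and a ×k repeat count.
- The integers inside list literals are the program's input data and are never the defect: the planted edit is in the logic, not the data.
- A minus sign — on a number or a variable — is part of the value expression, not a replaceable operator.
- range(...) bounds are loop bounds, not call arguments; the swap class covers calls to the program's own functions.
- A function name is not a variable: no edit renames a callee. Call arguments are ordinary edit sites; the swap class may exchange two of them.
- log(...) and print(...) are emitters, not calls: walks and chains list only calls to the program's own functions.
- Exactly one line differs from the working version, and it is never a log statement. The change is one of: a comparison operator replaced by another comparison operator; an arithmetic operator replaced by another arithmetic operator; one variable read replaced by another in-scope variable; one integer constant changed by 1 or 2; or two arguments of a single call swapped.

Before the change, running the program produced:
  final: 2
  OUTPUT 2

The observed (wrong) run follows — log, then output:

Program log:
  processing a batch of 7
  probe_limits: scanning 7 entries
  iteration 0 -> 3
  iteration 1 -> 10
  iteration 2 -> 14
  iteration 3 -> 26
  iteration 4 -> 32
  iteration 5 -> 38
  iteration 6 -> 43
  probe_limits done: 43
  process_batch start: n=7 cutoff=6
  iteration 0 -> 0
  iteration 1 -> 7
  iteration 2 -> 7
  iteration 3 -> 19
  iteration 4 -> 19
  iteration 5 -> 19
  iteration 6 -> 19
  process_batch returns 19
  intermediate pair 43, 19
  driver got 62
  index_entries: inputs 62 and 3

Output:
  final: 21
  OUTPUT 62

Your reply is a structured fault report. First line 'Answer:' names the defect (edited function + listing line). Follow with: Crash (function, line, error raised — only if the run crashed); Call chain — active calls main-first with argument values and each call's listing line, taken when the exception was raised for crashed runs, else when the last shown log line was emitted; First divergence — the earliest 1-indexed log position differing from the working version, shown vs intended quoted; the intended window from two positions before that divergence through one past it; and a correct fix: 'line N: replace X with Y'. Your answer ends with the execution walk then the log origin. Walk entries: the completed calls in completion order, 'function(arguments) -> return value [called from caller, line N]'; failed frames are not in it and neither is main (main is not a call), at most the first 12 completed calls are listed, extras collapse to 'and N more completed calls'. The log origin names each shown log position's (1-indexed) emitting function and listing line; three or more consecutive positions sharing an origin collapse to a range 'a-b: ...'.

Answer: the defect is in locate_pivot at line 31.
Key fact: Log line 21 is where behavior first shows: 'driver got 62' appears instead of 'driver got 2'.
Call chain: main -> index_entries(62, 3) (called at line 48).
First divergence: position 21 — shown 'driver got 62', intended 'driver got 2'.
Intended log window:
  19: process_batch returns 19
  20: intermediate pair 43, 19
  21: driver got 2
  22: index_entries: inputs 2 and 3
Execution walk:
  probe_limits([3, 7, 4, 12, 6, 6, 5]) -> 43  [called from locate_pivot, line 27]
  process_batch([3, 7, 4, 12, 6, 6, 5], 6) -> 19  [called from locate_pivot, line 28]
  locate_pivot([3, 7, 4, 12, 6, 6, 5], 6) -> 62  [called from main, line 46]
  index_entries(62, 3) -> 21  [called from main, line 48]
Log line origins:
  1: logged in main at line 45
  2: logged in probe_limits at line 2
  3-9: logged in probe_limits at line 6
  10: logged in probe_limits at line 7
  11: logged in process_batch at line 11
  12-18: logged in process_batch at line 16
  19: logged in process_batch at line 17
  20: logged in locate_pivot at line 29
  21: logged in main at line 47
  22: logged in index_entries at line 34
A correct fix: line 31: replace `+` with `//`.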